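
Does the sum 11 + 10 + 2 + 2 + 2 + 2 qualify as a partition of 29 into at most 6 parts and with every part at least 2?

The parts sum to 29, and the condition 'there are at most 6 summands' holds; the condition 'every summand is at least 2' holds.

Yes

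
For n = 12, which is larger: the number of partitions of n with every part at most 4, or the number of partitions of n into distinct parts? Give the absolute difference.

Partitions of 12 with every part at most 4: 34.
Partitions of 12 into distinct parts: 15.
|34 − 15| = 19.

19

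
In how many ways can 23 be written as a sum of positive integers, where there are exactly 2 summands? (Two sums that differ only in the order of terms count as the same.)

11

Enumerating:
22, 1
21, 2
20, 3
19, 4
18, 5
17, 6
16, 7
15, 8
14, 9
13, 10
12, 11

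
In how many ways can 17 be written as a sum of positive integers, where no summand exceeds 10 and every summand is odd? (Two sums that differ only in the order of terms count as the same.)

30

There are too many to list fully; the first 12 (by largest part) are:
9+7+1
9+5+3
9+5+1+1+1
9+3+3+1+1
9+3+1+1+1+1+1
9+1+1+1+1+1+1+1+1
7+7+3
7+7+1+1+1
7+5+5
7+5+3+1+1
7+5+1+1+1+1+1
7+3+3+3+1
…and 18 more, for 30 total.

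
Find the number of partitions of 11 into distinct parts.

12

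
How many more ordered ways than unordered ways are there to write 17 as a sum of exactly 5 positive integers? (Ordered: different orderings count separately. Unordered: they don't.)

Ordered (compositions into 5 parts): C(16,4) = 1820.
Partitions of 17 into exactly 5 parts: 47.
Difference: 1820 − 47 = 1773.

1773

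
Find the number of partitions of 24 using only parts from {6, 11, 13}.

They are:
11 + 13
6 + 6 + 6 + 6

2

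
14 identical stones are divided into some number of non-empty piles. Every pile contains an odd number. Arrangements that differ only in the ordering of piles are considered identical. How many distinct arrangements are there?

22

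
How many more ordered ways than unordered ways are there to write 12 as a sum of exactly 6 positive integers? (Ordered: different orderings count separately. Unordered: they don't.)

451

Ordered (compositions into 6 parts): C(11,5) = 462.
Partitions of 12 into exactly 6 parts: 11.
Difference: 462 − 11 = 451.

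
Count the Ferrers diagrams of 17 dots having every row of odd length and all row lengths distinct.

5

Enumerating:
17
13 + 3 + 1
11 + 5 + 1
9 + 7 + 1
9 + 5 + 3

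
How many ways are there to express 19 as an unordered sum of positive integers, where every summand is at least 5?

The partitions of 19 that satisfy the conditions:
19
14+5
13+6
12+7
11+8
10+9
9+5+5
8+6+5
7+7+5
7+6+6

10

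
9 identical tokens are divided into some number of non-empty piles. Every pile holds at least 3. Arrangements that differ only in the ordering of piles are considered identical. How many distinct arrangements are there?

Enumerating:
9
3, 6
4, 5
3, 3, 3

4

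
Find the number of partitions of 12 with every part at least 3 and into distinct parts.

5

The partitions of 12 that satisfy the conditions:
12
9,3
8,4
7,5
5,4,3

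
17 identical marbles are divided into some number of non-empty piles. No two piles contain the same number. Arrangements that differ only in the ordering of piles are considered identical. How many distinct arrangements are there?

38

There are too many to list fully; the first 12 (by largest part) are:
17
1 + 16
2 + 15
3 + 14
1 + 2 + 14
4 + 13
1 + 3 + 13
5 + 12
1 + 4 + 12
2 + 3 + 12
6 + 11
1 + 5 + 11
…and 26 more, for 38 total.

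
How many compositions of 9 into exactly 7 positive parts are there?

28

Place 6 bars in the 8 internal gaps of a row of 9 dots: C(8,6) = 28.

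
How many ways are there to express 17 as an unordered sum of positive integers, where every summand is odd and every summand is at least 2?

6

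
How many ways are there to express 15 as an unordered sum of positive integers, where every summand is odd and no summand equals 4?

A partial list (first 12 by largest part):
15
1+1+13
1+3+11
1+1+1+1+11
1+5+9
3+3+9
1+1+1+3+9
1+1+1+1+1+1+9
1+7+7
3+5+7
1+1+1+5+7
1+1+3+3+7
…and 15 more, for 27 total.

27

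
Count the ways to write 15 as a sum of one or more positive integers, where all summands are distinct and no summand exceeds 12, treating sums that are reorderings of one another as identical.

Listing the qualifying partitions of 15:
12, 3
12, 2, 1
11, 4
11, 3, 1
10, 5
10, 4, 1
10, 3, 2
9, 6
9, 5, 1
9, 4, 2
9, 3, 2, 1
8, 7
8, 6, 1
8, 5, 2
8, 4, 3
8, 4, 2, 1
7, 6, 2
7, 5, 3
7, 5, 2, 1
7, 4, 3, 1
6, 5, 4
6, 5, 3, 1
6, 4, 3, 2
5, 4, 3, 2, 1

24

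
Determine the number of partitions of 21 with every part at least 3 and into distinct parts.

Enumerating:
21
18+3
17+4
16+5
15+6
14+7
14+4+3
13+8
13+5+3
12+9
12+6+3
12+5+4
11+10
11+7+3
11+6+4
10+8+3
10+7+4
10+6+5
9+8+4
9+7+5
9+5+4+3
8+7+6
8+6+4+3
7+6+5+3

24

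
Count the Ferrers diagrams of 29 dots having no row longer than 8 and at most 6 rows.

123

Counting exhaustively, 123 partitions satisfy the conditions.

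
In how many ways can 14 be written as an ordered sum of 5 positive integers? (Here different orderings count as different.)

By stars and bars with positive parts, the count is C(13,4) = 715.

715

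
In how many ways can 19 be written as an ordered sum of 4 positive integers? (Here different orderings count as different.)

816

Equivalently, choose which 3 of the 18 gaps become plus signs: C(18,3) = 816.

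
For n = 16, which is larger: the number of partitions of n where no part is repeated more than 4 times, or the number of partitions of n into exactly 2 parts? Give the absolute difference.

156

Partitions of 16 where no part is repeated more than 4 times: 164.
Partitions of 16 into exactly 2 parts: 8.
|164 − 8| = 156.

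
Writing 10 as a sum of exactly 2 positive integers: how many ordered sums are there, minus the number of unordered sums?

Ordered (compositions into 2 parts): C(9,1) = 9.
Partitions of 10 into exactly 2 parts: 5.
Difference: 9 − 5 = 4.

4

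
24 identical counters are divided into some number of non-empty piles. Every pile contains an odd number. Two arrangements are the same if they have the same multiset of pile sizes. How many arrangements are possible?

122

Counting exhaustively, 122 partitions satisfy the conditions.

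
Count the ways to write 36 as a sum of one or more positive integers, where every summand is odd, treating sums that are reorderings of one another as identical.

668

Systematic enumeration (by largest part, then next-largest, …) yields 668.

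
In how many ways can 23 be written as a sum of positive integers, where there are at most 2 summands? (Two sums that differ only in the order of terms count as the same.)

12

Listing the qualifying partitions of 23:
23
22, 1
21, 2
20, 3
19, 4
18, 5
17, 6
16, 7
15, 8
14, 9
13, 10
12, 11
That's 12 in total.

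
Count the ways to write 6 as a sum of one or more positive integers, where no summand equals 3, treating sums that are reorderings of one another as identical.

8

Enumerating:
6
5 + 1
4 + 2
4 + 1 + 1
2 + 2 + 2
2 + 2 + 1 + 1
2 + 1 + 1 + 1 + 1
1 + 1 + 1 + 1 + 1 + 1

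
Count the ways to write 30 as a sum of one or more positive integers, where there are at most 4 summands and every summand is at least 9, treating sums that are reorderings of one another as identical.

11

Listing the qualifying partitions of 30:
30
21,9
20,10
19,11
18,12
17,13
16,14
15,15
12,9,9
11,10,9
10,10,10
That's 11 in total.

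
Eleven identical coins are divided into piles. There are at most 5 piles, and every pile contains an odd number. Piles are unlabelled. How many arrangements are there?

The partitions of 11 that satisfy the conditions:
11
9, 1, 1
7, 3, 1
7, 1, 1, 1, 1
5, 5, 1
5, 3, 3
5, 3, 1, 1, 1
3, 3, 3, 1, 1
Counting gives 8.

8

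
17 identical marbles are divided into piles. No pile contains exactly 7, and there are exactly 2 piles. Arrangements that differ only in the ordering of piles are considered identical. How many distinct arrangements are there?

They are:
16 + 1
15 + 2
14 + 3
13 + 4
12 + 5
11 + 6
9 + 8
That's 7 in total.

7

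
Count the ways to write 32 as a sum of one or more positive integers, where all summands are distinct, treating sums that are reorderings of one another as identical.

Counting exhaustively, 390 partitions satisfy the conditions.

390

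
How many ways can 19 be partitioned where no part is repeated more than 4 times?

Direct enumeration gives 325 partitions.

325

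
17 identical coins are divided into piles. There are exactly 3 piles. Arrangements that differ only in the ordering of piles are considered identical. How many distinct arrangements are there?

24

The partitions of 17 that satisfy the conditions:
1,1,15
1,2,14
1,3,13
2,2,13
1,4,12
2,3,12
1,5,11
2,4,11
3,3,11
1,6,10
2,5,10
3,4,10
1,7,9
2,6,9
3,5,9
4,4,9
1,8,8
2,7,8
3,6,8
4,5,8
3,7,7
4,6,7
5,5,7
5,6,6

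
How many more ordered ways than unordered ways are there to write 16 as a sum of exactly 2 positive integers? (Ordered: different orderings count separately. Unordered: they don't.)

7

Compositions: C(15,1) = 15.
Partitions of 16 into exactly 2 parts: 8.
Difference: 15 − 8 = 7.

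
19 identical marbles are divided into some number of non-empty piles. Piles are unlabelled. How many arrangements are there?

A full systematic count gives 490.

490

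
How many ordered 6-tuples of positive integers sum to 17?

Equivalently, choose which 5 of the 16 gaps become plus signs: C(16,5) = 4368.

4368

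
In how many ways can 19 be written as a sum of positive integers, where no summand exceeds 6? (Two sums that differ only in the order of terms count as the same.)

Direct enumeration gives 235 partitions.

235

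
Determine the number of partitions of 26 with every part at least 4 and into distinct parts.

A partial list (first 12 by largest part):
26
4, 22
5, 21
6, 20
7, 19
8, 18
9, 17
4, 5, 17
10, 16
4, 6, 16
11, 15
4, 7, 15
…and 19 more, for 31 total.

31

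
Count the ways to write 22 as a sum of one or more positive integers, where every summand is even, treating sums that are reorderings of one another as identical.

A partial list (first 12 by largest part):
22
2 + 20
4 + 18
2 + 2 + 18
6 + 16
2 + 4 + 16
2 + 2 + 2 + 16
8 + 14
2 + 6 + 14
4 + 4 + 14
2 + 2 + 4 + 14
2 + 2 + 2 + 2 + 14
…and 44 more, for 56 total.

56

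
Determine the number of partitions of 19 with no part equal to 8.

434

Enumerating by decreasing first part gives 434 partitions in all.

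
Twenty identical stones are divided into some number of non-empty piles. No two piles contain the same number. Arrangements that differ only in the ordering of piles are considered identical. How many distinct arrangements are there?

64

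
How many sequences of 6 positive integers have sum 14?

By stars and bars with positive parts, the count is C(13,5) = 1287.

1287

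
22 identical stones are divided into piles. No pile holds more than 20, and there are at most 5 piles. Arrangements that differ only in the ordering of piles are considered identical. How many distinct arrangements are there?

253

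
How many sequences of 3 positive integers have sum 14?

78

A composition of 14 into 3 positive parts is chosen by placing 2 dividers among the 13 gaps between 14 units: C(13,2) = 78.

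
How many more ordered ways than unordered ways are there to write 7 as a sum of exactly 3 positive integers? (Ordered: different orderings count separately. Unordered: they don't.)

Ordered (compositions into 3 parts): C(6,2) = 15.
Partitions of 7 into exactly 3 parts: 4.
Difference: 15 − 4 = 11.

11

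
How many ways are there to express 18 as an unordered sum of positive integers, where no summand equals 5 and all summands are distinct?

32

There are too many to list fully; the first 12 (by largest part) are:
18
1 + 17
2 + 16
3 + 15
1 + 2 + 15
4 + 14
1 + 3 + 14
1 + 4 + 13
2 + 3 + 13
6 + 12
2 + 4 + 12
1 + 2 + 3 + 12
…and 20 more, for 32 total.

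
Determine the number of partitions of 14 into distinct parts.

The partitions of 14 that satisfy the conditions:
14
13,1
12,2
11,3
11,2,1
10,4
10,3,1
9,5
9,4,1
9,3,2
8,6
8,5,1
8,4,2
8,3,2,1
7,6,1
7,5,2
7,4,3
7,4,2,1
6,5,3
6,5,2,1
6,4,3,1
5,4,3,2

22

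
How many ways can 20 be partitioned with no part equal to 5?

There are 451 such partitions.

451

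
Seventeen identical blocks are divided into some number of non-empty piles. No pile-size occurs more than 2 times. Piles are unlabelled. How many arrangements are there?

Systematic enumeration (by largest part, then next-largest, …) yields 108.

108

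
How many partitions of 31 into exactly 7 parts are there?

733

Direct enumeration gives 733 partitions.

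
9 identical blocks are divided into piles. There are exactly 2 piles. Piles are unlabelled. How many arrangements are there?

4

Listing the qualifying partitions of 9:
1 + 8
2 + 7
3 + 6
4 + 5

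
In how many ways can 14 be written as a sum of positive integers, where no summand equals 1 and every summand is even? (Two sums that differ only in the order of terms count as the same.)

They are:
14
12,2
10,4
10,2,2
8,6
8,4,2
8,2,2,2
6,6,2
6,4,4
6,4,2,2
6,2,2,2,2
4,4,4,2
4,4,2,2,2
4,2,2,2,2,2
2,2,2,2,2,2,2

15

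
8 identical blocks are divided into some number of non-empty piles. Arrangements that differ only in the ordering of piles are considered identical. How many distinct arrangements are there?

22

Listing the qualifying partitions of 8:
8
7+1
6+2
6+1+1
5+3
5+2+1
5+1+1+1
4+4
4+3+1
4+2+2
4+2+1+1
4+1+1+1+1
3+3+2
3+3+1+1
3+2+2+1
3+2+1+1+1
3+1+1+1+1+1
2+2+2+2
2+2+2+1+1
2+2+1+1+1+1
2+1+1+1+1+1+1
1+1+1+1+1+1+1+1
Counting gives 22.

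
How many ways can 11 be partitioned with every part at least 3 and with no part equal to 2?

The partitions of 11 that satisfy the conditions:
11
8+3
7+4
6+5
5+3+3
4+4+3
Counting gives 6.

6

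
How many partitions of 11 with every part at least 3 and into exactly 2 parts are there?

3

The partitions of 11 that satisfy the conditions:
8+3
7+4
6+5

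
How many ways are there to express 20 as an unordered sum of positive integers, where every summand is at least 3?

49

There are too many to list fully; the first 12 (by largest part) are:
20
17, 3
16, 4
15, 5
14, 6
14, 3, 3
13, 7
13, 4, 3
12, 8
12, 5, 3
12, 4, 4
11, 9
…and 37 more, for 49 total.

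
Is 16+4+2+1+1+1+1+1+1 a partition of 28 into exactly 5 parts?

No

The parts sum to 28, and the condition 'there are exactly 5 summands' is violated.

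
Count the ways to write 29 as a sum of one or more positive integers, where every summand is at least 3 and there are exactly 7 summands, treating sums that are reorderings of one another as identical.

Enumerating:
11,3,3,3,3,3,3
10,4,3,3,3,3,3
9,5,3,3,3,3,3
9,4,4,3,3,3,3
8,6,3,3,3,3,3
8,5,4,3,3,3,3
8,4,4,4,3,3,3
7,7,3,3,3,3,3
7,6,4,3,3,3,3
7,5,5,3,3,3,3
7,5,4,4,3,3,3
7,4,4,4,4,3,3
6,6,5,3,3,3,3
6,6,4,4,3,3,3
6,5,5,4,3,3,3
6,5,4,4,4,3,3
6,4,4,4,4,4,3
5,5,5,5,3,3,3
5,5,5,4,4,3,3
5,5,4,4,4,4,3
5,4,4,4,4,4,4
That's 21 in total.

21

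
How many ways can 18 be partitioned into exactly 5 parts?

A partial list (first 12 by largest part):
14 + 1 + 1 + 1 + 1
13 + 2 + 1 + 1 + 1
12 + 3 + 1 + 1 + 1
12 + 2 + 2 + 1 + 1
11 + 4 + 1 + 1 + 1
11 + 3 + 2 + 1 + 1
11 + 2 + 2 + 2 + 1
10 + 5 + 1 + 1 + 1
10 + 4 + 2 + 1 + 1
10 + 3 + 3 + 1 + 1
10 + 3 + 2 + 2 + 1
10 + 2 + 2 + 2 + 2
…and 45 more, for 57 total.

57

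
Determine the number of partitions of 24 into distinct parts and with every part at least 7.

7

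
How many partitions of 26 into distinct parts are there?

165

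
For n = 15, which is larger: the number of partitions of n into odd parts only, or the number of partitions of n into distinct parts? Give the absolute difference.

0

Partitions of 15 into odd parts only: 27.
Partitions of 15 into distinct parts: 27.
|27 − 27| = 0.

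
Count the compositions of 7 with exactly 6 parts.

6

Equivalently, choose which 5 of the 6 gaps become plus signs: C(6,5) = 6.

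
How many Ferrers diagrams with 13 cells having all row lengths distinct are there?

They are:
13
12,1
11,2
10,3
10,2,1
9,4
9,3,1
8,5
8,4,1
8,3,2
7,6
7,5,1
7,4,2
7,3,2,1
6,5,2
6,4,3
6,4,2,1
5,4,3,1
Counting gives 18.

18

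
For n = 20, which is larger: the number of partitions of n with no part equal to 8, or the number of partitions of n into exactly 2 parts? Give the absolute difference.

540

Partitions of 20 with no part equal to 8: 550.
Partitions of 20 into exactly 2 parts: 10.
|550 − 10| = 540.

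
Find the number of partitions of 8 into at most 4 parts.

15

Enumerating:
8
7, 1
6, 2
6, 1, 1
5, 3
5, 2, 1
5, 1, 1, 1
4, 4
4, 3, 1
4, 2, 2
4, 2, 1, 1
3, 3, 2
3, 3, 1, 1
3, 2, 2, 1
2, 2, 2, 2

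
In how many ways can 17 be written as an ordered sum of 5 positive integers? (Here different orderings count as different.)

A composition of 17 into 5 positive parts is chosen by placing 4 dividers among the 16 gaps between 17 units: C(16,4) = 1820.

1820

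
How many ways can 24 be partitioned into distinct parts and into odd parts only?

Enumerating:
23, 1
21, 3
19, 5
17, 7
15, 9
15, 5, 3, 1
13, 11
13, 7, 3, 1
11, 9, 3, 1
11, 7, 5, 1
9, 7, 5, 3
That's 11 in total.

11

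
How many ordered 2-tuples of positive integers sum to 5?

4

A composition of 5 into 2 positive parts is chosen by placing 1 dividers among the 4 gaps between 5 units: C(4,1) = 4.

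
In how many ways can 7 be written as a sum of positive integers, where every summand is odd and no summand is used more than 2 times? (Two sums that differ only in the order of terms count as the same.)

3

Listing the qualifying partitions of 7:
7
5+1+1
3+3+1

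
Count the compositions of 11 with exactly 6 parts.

252

By stars and bars with positive parts, the count is C(10,5) = 252.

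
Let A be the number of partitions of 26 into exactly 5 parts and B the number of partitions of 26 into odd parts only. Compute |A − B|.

56

Partitions of 26 into exactly 5 parts: 221.
Partitions of 26 into odd parts only: 165.
|221 − 165| = 56.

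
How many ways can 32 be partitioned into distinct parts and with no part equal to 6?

272

Systematic enumeration (by largest part, then next-largest, …) yields 272.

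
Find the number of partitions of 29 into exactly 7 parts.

There are 522 such partitions.

522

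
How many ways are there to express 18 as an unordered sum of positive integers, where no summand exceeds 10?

Counting exhaustively, 340 partitions satisfy the conditions.

340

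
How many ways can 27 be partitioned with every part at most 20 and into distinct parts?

178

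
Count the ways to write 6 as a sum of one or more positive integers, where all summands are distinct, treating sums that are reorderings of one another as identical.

4

Listing the qualifying partitions of 6:
6
5+1
4+2
3+2+1
Counting gives 4.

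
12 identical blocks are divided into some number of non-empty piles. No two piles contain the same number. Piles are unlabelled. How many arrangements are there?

15

Listing the qualifying partitions of 12:
12
1, 11
2, 10
3, 9
1, 2, 9
4, 8
1, 3, 8
5, 7
1, 4, 7
2, 3, 7
1, 5, 6
2, 4, 6
1, 2, 3, 6
3, 4, 5
1, 2, 4, 5
That's 15 in total.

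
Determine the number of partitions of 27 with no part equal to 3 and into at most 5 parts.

Direct enumeration gives 311 partitions.

311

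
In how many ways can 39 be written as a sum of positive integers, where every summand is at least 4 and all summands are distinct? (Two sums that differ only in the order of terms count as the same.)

174

Enumerating by decreasing first part gives 174 partitions in all.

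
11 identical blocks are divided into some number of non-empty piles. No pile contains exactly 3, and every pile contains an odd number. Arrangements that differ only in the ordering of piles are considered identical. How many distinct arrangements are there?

6

Enumerating:
11
1+1+9
1+1+1+1+7
1+5+5
1+1+1+1+1+1+5
1+1+1+1+1+1+1+1+1+1+1
That's 6 in total.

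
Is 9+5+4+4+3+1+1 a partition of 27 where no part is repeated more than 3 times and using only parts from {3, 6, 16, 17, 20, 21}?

The parts sum to 27, and the condition 'each summand belongs to {3, 6, 16, 17, 20, 21}' is violated.

No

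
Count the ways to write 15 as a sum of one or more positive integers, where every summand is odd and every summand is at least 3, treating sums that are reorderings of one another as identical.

5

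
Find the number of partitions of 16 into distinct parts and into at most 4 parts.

31

A partial list (first 12 by largest part):
16
1+15
2+14
3+13
1+2+13
4+12
1+3+12
5+11
1+4+11
2+3+11
6+10
1+5+10
…and 19 more, for 31 total.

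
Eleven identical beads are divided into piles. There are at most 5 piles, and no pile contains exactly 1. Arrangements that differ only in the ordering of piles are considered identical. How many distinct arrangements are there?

The partitions of 11 that satisfy the conditions:
11
9, 2
8, 3
7, 4
7, 2, 2
6, 5
6, 3, 2
5, 4, 2
5, 3, 3
5, 2, 2, 2
4, 4, 3
4, 3, 2, 2
3, 3, 3, 2
3, 2, 2, 2, 2

14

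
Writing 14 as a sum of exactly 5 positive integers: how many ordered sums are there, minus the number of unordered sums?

Compositions: C(13,4) = 715.
Unordered (partitions into 5 parts): 23.
Difference: 715 − 23 = 692.

692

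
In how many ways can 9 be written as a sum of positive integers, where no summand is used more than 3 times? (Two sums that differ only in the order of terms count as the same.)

Enumerating:
9
8,1
7,2
7,1,1
6,3
6,2,1
6,1,1,1
5,4
5,3,1
5,2,2
5,2,1,1
4,4,1
4,3,2
4,3,1,1
4,2,2,1
4,2,1,1,1
3,3,3
3,3,2,1
3,3,1,1,1
3,2,2,2
3,2,2,1,1
2,2,2,1,1,1
Counting gives 22.

22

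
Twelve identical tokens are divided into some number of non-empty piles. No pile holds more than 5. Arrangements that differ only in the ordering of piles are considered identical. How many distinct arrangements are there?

47

There are too many to list fully; the first 12 (by largest part) are:
5, 5, 2
5, 5, 1, 1
5, 4, 3
5, 4, 2, 1
5, 4, 1, 1, 1
5, 3, 3, 1
5, 3, 2, 2
5, 3, 2, 1, 1
5, 3, 1, 1, 1, 1
5, 2, 2, 2, 1
5, 2, 2, 1, 1, 1
5, 2, 1, 1, 1, 1, 1
…and 35 more, for 47 total.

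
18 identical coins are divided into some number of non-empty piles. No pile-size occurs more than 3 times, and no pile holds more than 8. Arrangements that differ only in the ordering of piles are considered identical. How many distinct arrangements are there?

132

Direct enumeration gives 132 partitions.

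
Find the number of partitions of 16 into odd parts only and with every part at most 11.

29

A partial list (first 12 by largest part):
11,5
11,3,1,1
11,1,1,1,1,1
9,7
9,5,1,1
9,3,3,1
9,3,1,1,1,1
9,1,1,1,1,1,1,1
7,7,1,1
7,5,3,1
7,5,1,1,1,1
7,3,3,3
…and 17 more, for 29 total.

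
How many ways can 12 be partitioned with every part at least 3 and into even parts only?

They are:
12
8, 4
6, 6
4, 4, 4
Counting gives 4.

4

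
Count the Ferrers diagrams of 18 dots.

385

There are 385 such partitions.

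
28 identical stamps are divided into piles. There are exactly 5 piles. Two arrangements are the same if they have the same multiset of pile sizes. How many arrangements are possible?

Direct enumeration gives 291 partitions.

291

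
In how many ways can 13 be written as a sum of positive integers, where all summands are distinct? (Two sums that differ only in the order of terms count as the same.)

Enumerating:
13
1, 12
2, 11
3, 10
1, 2, 10
4, 9
1, 3, 9
5, 8
1, 4, 8
2, 3, 8
6, 7
1, 5, 7
2, 4, 7
1, 2, 3, 7
2, 5, 6
3, 4, 6
1, 2, 4, 6
1, 3, 4, 5
That's 18 in total.

18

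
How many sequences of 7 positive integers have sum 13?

924

Place 6 bars in the 12 internal gaps of a row of 13 dots: C(12,6) = 924.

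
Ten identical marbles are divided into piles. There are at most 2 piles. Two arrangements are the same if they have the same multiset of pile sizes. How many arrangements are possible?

6

Enumerating:
10
9, 1
8, 2
7, 3
6, 4
5, 5
Counting gives 6.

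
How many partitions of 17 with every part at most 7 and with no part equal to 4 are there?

Enumerating by decreasing first part gives 119 partitions in all.

119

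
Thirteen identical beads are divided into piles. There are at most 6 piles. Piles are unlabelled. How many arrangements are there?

Systematic enumeration (by largest part, then next-largest, …) yields 71.

71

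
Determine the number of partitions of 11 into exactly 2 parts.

They are:
10+1
9+2
8+3
7+4
6+5
Counting gives 5.

5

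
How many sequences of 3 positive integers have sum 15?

91

Place 2 bars in the 14 internal gaps of a row of 15 dots: C(14,2) = 91.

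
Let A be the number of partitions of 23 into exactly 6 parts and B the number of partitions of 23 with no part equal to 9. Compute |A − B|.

957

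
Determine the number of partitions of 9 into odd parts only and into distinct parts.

2

Enumerating:
9
5,3,1
Counting gives 2.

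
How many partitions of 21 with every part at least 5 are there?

15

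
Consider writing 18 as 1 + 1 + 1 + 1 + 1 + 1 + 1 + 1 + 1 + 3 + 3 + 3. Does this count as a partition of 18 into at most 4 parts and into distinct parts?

No

The parts sum to 18, and the condition 'there are at most 4 summands' is violated.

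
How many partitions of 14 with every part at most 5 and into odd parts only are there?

11

Enumerating:
5+5+3+1
5+5+1+1+1+1
5+3+3+3
5+3+3+1+1+1
5+3+1+1+1+1+1+1
5+1+1+1+1+1+1+1+1+1
3+3+3+3+1+1
3+3+3+1+1+1+1+1
3+3+1+1+1+1+1+1+1+1
3+1+1+1+1+1+1+1+1+1+1+1
1+1+1+1+1+1+1+1+1+1+1+1+1+1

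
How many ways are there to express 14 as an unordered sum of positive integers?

135

Counting exhaustively, 135 partitions satisfy the conditions.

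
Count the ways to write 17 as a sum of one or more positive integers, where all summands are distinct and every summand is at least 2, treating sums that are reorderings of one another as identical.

21

Listing the qualifying partitions of 17:
17
15,2
14,3
13,4
12,5
12,3,2
11,6
11,4,2
10,7
10,5,2
10,4,3
9,8
9,6,2
9,5,3
8,7,2
8,6,3
8,5,4
8,4,3,2
7,6,4
7,5,3,2
6,5,4,2
That's 21 in total.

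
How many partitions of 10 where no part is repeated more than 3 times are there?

29

A partial list (first 12 by largest part):
10
1,9
2,8
1,1,8
3,7
1,2,7
1,1,1,7
4,6
1,3,6
2,2,6
1,1,2,6
5,5
…and 17 more, for 29 total.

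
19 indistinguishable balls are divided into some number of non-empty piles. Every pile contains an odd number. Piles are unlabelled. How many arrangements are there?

A partial list (first 12 by largest part):
19
17, 1, 1
15, 3, 1
15, 1, 1, 1, 1
13, 5, 1
13, 3, 3
13, 3, 1, 1, 1
13, 1, 1, 1, 1, 1, 1
11, 7, 1
11, 5, 3
11, 5, 1, 1, 1
11, 3, 3, 1, 1
…and 42 more, for 54 total.

54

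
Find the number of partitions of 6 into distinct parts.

4

The partitions of 6 that satisfy the conditions:
6
1,5
2,4
1,2,3
That's 4 in total.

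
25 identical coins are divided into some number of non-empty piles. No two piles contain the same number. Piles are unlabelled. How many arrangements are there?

142

Enumerating by decreasing first part gives 142 partitions in all.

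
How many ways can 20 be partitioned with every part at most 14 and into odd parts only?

58

A partial list (first 12 by largest part):
13+7
13+5+1+1
13+3+3+1
13+3+1+1+1+1
13+1+1+1+1+1+1+1
11+9
11+7+1+1
11+5+3+1
11+5+1+1+1+1
11+3+3+3
11+3+3+1+1+1
11+3+1+1+1+1+1+1
…and 46 more, for 58 total.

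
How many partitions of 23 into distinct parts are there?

Enumerating by decreasing first part gives 104 partitions in all.

104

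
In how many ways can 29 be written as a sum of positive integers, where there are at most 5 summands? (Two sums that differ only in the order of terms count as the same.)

603

Systematic enumeration (by largest part, then next-largest, …) yields 603.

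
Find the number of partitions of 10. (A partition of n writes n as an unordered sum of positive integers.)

42

There are too many to list fully; the first 12 (by largest part) are:
10
9,1
8,2
8,1,1
7,3
7,2,1
7,1,1,1
6,4
6,3,1
6,2,2
6,2,1,1
6,1,1,1,1
…and 30 more, for 42 total.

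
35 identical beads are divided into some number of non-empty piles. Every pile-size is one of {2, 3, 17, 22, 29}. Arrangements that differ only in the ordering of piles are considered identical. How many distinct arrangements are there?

They are:
29+3+3
29+2+2+2
22+3+3+3+2+2
22+3+2+2+2+2+2
17+3+3+3+3+3+3
17+3+3+3+3+2+2+2
17+3+3+2+2+2+2+2+2
17+2+2+2+2+2+2+2+2+2
3+3+3+3+3+3+3+3+3+3+3+2
3+3+3+3+3+3+3+3+3+2+2+2+2
3+3+3+3+3+3+3+2+2+2+2+2+2+2
3+3+3+3+3+2+2+2+2+2+2+2+2+2+2
3+3+3+2+2+2+2+2+2+2+2+2+2+2+2+2
3+2+2+2+2+2+2+2+2+2+2+2+2+2+2+2+2
That's 14 in total.

14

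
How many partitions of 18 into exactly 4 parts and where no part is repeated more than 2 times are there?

42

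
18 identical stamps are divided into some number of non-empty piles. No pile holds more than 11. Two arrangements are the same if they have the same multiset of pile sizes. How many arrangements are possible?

355

Counting exhaustively, 355 partitions satisfy the conditions.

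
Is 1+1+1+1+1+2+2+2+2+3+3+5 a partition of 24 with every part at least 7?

No

The parts sum to 24, and the condition 'every summand is at least 7' is violated.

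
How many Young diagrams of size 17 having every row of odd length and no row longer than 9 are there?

30

A partial list (first 12 by largest part):
1, 7, 9
3, 5, 9
1, 1, 1, 5, 9
1, 1, 3, 3, 9
1, 1, 1, 1, 1, 3, 9
1, 1, 1, 1, 1, 1, 1, 1, 9
3, 7, 7
1, 1, 1, 7, 7
5, 5, 7
1, 1, 3, 5, 7
1, 1, 1, 1, 1, 5, 7
1, 3, 3, 3, 7
…and 18 more, for 30 total.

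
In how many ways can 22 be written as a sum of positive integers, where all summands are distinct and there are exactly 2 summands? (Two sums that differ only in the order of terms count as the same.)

The partitions of 22 that satisfy the conditions:
1 + 21
2 + 20
3 + 19
4 + 18
5 + 17
6 + 16
7 + 15
8 + 14
9 + 13
10 + 12

10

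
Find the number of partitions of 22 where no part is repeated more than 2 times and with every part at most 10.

188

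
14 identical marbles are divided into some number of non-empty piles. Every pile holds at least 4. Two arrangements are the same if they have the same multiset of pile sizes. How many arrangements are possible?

The partitions of 14 that satisfy the conditions:
14
10, 4
9, 5
8, 6
7, 7
6, 4, 4
5, 5, 4
That's 7 in total.

7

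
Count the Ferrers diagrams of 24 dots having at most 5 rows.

There are 333 such partitions.

333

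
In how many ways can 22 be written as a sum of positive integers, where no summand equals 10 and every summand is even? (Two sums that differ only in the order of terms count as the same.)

There are too many to list fully; the first 12 (by largest part) are:
22
2, 20
4, 18
2, 2, 18
6, 16
2, 4, 16
2, 2, 2, 16
8, 14
2, 6, 14
4, 4, 14
2, 2, 4, 14
2, 2, 2, 2, 14
…and 33 more, for 45 total.

45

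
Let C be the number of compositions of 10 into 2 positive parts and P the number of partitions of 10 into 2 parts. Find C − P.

Ordered (compositions into 2 parts): C(9,1) = 9.
Unordered (partitions into 2 parts): 5.
Difference: 9 − 5 = 4.

4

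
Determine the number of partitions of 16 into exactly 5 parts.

A partial list (first 12 by largest part):
12, 1, 1, 1, 1
11, 2, 1, 1, 1
10, 3, 1, 1, 1
10, 2, 2, 1, 1
9, 4, 1, 1, 1
9, 3, 2, 1, 1
9, 2, 2, 2, 1
8, 5, 1, 1, 1
8, 4, 2, 1, 1
8, 3, 3, 1, 1
8, 3, 2, 2, 1
8, 2, 2, 2, 2
…and 25 more, for 37 total.

37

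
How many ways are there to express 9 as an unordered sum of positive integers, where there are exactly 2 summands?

4

Enumerating:
8+1
7+2
6+3
5+4
Counting gives 4.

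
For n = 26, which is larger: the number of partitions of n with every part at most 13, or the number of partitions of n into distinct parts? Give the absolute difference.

1999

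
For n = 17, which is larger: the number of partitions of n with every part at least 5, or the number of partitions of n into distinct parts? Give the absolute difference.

31

Partitions of 17 with every part at least 5: 7.
Partitions of 17 into distinct parts: 38.
|7 − 38| = 31.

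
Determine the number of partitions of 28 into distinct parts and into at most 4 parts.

150

Systematic enumeration (by largest part, then next-largest, …) yields 150.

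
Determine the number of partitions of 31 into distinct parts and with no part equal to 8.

258

Systematic enumeration (by largest part, then next-largest, …) yields 258.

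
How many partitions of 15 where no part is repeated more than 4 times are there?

127

Systematic enumeration (by largest part, then next-largest, …) yields 127.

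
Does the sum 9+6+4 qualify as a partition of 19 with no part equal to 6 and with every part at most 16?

No

The parts sum to 19, and the condition 'no summand equals 6' is violated.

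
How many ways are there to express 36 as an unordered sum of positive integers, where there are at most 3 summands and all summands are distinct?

109

Counting exhaustively, 109 partitions satisfy the conditions.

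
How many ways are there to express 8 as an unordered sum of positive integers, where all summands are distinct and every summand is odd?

2

The partitions of 8 that satisfy the conditions:
1,7
3,5
Counting gives 2.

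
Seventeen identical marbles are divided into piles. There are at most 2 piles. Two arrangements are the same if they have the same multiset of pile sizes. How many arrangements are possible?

9

Listing the qualifying partitions of 17:
17
16 + 1
15 + 2
14 + 3
13 + 4
12 + 5
11 + 6
10 + 7
9 + 8
That's 9 in total.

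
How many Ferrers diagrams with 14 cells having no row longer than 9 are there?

A full systematic count gives 123.

123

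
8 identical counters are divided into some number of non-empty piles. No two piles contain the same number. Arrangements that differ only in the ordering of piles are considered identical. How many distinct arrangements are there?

Enumerating:
8
7,1
6,2
5,3
5,2,1
4,3,1

6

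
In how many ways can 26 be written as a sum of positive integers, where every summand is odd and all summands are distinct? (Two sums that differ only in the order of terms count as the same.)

12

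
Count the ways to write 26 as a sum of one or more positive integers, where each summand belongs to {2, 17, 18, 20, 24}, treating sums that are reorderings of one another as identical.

Listing the qualifying partitions of 26:
24 + 2
20 + 2 + 2 + 2
18 + 2 + 2 + 2 + 2
2 + 2 + 2 + 2 + 2 + 2 + 2 + 2 + 2 + 2 + 2 + 2 + 2

4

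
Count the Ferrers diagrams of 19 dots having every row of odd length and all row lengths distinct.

6

Enumerating:
19
1 + 3 + 15
1 + 5 + 13
1 + 7 + 11
3 + 5 + 11
3 + 7 + 9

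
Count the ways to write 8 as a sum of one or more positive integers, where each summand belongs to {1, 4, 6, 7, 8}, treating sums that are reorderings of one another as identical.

Listing the qualifying partitions of 8:
8
7+1
6+1+1
4+4
4+1+1+1+1
1+1+1+1+1+1+1+1
Counting gives 6.

6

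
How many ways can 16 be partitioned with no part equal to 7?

There are 201 such partitions.

201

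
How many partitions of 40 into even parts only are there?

A full systematic count gives 627.

627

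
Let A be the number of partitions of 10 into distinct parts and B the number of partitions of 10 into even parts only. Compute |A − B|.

3

Partitions of 10 into distinct parts: 10.
Partitions of 10 into even parts only: 7.
|10 − 7| = 3.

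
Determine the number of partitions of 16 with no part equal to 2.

96

Direct enumeration gives 96 partitions.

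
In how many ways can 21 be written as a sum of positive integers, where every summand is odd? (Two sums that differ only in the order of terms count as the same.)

76

Counting exhaustively, 76 partitions satisfy the conditions.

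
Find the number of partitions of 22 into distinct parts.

Direct enumeration gives 89 partitions.

89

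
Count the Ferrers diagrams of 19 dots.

Enumerating by decreasing first part gives 490 partitions in all.

490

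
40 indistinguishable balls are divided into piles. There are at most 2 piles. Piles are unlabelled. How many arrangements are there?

Listing the qualifying partitions of 40:
40
39 + 1
38 + 2
37 + 3
36 + 4
35 + 5
34 + 6
33 + 7
32 + 8
31 + 9
30 + 10
29 + 11
28 + 12
27 + 13
26 + 14
25 + 15
24 + 16
23 + 17
22 + 18
21 + 19
20 + 20

21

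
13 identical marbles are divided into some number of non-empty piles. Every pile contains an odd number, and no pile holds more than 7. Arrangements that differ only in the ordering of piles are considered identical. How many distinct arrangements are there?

14

Listing the qualifying partitions of 13:
7,5,1
7,3,3
7,3,1,1,1
7,1,1,1,1,1,1
5,5,3
5,5,1,1,1
5,3,3,1,1
5,3,1,1,1,1,1
5,1,1,1,1,1,1,1,1
3,3,3,3,1
3,3,3,1,1,1,1
3,3,1,1,1,1,1,1,1
3,1,1,1,1,1,1,1,1,1,1
1,1,1,1,1,1,1,1,1,1,1,1,1
That's 14 in total.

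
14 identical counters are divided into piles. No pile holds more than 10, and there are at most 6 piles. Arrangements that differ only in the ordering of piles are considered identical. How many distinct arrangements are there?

Direct enumeration gives 83 partitions.

83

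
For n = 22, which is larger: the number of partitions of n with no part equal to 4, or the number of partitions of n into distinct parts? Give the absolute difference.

528

Partitions of 22 with no part equal to 4: 617.
Partitions of 22 into distinct parts: 89.
|617 − 89| = 528.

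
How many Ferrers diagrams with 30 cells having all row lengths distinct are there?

Enumerating by decreasing first part gives 296 partitions in all.

296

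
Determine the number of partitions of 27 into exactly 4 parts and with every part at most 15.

109

There are 109 such partitions.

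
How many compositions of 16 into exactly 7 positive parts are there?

A composition of 16 into 7 positive parts is chosen by placing 6 dividers among the 15 gaps between 16 units: C(15,6) = 5005.

5005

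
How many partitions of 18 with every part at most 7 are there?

248

Systematic enumeration (by largest part, then next-largest, …) yields 248.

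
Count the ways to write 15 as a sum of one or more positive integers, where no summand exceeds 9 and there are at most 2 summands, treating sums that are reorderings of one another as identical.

Enumerating:
6+9
7+8

2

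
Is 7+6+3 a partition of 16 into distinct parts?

The parts sum to 16, and the condition 'all summands are distinct' holds.

Yes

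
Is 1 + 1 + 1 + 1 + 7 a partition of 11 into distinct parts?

No

The parts sum to 11, and the condition 'all summands are distinct' is violated.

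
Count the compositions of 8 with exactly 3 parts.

A composition of 8 into 3 positive parts is chosen by placing 2 dividers among the 7 gaps between 8 units: C(7,2) = 21.

21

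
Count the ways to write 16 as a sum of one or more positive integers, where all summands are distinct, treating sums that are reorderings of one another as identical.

32

A partial list (first 12 by largest part):
16
1, 15
2, 14
3, 13
1, 2, 13
4, 12
1, 3, 12
5, 11
1, 4, 11
2, 3, 11
6, 10
1, 5, 10
…and 20 more, for 32 total.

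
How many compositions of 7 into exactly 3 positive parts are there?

15

Place 2 bars in the 6 internal gaps of a row of 7 dots: C(6,2) = 15.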